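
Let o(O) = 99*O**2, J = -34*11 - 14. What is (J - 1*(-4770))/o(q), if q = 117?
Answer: 4382/1355211 ≈ 0.0032334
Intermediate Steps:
J = -388 (J = -374 - 14 = -388)
(J - 1*(-4770))/o(q) = (-388 - 1*(-4770))/((99*117**2)) = (-388 + 4770)/((99*13689)) = 4382/1355211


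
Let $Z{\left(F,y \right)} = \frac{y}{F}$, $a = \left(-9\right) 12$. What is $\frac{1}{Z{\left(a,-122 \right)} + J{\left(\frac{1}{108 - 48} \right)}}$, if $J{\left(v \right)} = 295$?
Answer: $\frac{54}{15991} \approx 0.0033769$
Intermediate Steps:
$a = -108$
$\frac{1}{Z{\left(a,-122 \right)} + J{\left(\frac{1}{108 - 48} \right)}} = \frac{1}{- \frac{122}{-108} + 295} = \frac{1}{\left(-122\right) \left(- \frac{1}{108}\right) + 295} = \frac{1}{\frac{61}{54} + 295} = \frac{1}{\frac{15991}{54}} = \frac{54}{15991}$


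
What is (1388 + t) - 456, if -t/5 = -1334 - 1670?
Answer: 15952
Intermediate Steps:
t = 15020 (t = -5*(-1334 - 1670) = -5*(-3004) = 15020)
(1388 + t) - 456 = (1388 + 15020) - 456 = 16408 - 456 = 15952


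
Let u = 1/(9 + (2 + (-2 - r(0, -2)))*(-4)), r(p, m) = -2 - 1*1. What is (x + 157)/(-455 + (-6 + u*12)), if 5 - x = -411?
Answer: -191/155 ≈ -1.2323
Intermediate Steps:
r(p, m) = -3 (r(p, m) = -2 - 1 = -3)
x = 416 (x = 5 - 1*(-411) = 5 + 411 = 416)
u = -⅓ (u = 1/(9 + (2 + (-2 - 1*(-3)))*(-4)) = 1/(9 + (2 + (-2 + 3))*(-4)) = 1/(9 + (2 + 1)*(-4)) = 1/(9 + 3*(-4)) = 1/(9 - 12) = 1/(-3) = -⅓ ≈ -0.33333)
(x + 157)/(-455 + (-6 + u*12)) = (416 + 157)/(-455 + (-6 - ⅓*12)) = 573/(-455 + (-6 - 4)) = 573/(-455 - 10) = 573/(-465) = 573*(-1/465) = -191/155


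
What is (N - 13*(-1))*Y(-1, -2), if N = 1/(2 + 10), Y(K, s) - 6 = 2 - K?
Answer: 471/4 ≈ 117.75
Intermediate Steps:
Y(K, s) = 8 - K (Y(K, s) = 6 + (2 - K) = 8 - K)
N = 1/12 ≈ 0.083333
(N - 13*(-1))*Y(-1, -2) = (1/12 - 13*(-1))*(8 - 1*(-1)) = (1/12 + 13)*(8 + 1) = (157/12)*9 = 471/4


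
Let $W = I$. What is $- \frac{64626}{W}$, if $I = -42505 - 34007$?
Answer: $\frac{10771}{12752} \approx 0.84465$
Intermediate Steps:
$I = -76512$
$W = -76512$
$- \frac{64626}{W} = - \frac{64626}{-76512} = \left(-64626\right) \left(- \frac{1}{76512}\right) = \frac{10771}{12752}$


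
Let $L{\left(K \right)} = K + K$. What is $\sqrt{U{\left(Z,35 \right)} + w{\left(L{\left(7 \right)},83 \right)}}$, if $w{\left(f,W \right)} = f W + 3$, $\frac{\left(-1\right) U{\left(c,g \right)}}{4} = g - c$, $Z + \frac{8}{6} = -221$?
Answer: $\frac{\sqrt{1221}}{3} \approx 11.648$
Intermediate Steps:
$Z = - \frac{667}{3}$ ($Z = - \frac{4}{3} - 221 = - \frac{667}{3} \approx -222.33$)
$L{\left(K \right)} = 2 K$
$U{\left(c,g \right)} = - 4 g + 4 c$ ($U{\left(c,g \right)} = - 4 \left(g - c\right) = - 4 g + 4 c$)
$w{\left(f,W \right)} = 3 + W f$ ($w{\left(f,W \right)} = W f + 3 = 3 + W f$)
$\sqrt{U{\left(Z,35 \right)} + w{\left(L{\left(7 \right)},83 \right)}} = \sqrt{\left(\left(-4\right) 35 + 4 \left(- \frac{667}{3}\right)\right) + \left(3 + 83 \cdot 2 \cdot 7\right)} = \sqrt{\left(-140 - \frac{2668}{3}\right) + \left(3 + 83 \cdot 14\right)} = \sqrt{- \frac{3088}{3} + \left(3 + 1162\right)} = \sqrt{- \frac{3088}{3} + 1165} = \sqrt{\frac{407}{3}} = \frac{\sqrt{1221}}{3}$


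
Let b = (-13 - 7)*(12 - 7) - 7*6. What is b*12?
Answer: -1704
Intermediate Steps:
b = -142 (b = -20*5 - 42 = -100 - 42 = -142)
b*12 = -142*12 = -1704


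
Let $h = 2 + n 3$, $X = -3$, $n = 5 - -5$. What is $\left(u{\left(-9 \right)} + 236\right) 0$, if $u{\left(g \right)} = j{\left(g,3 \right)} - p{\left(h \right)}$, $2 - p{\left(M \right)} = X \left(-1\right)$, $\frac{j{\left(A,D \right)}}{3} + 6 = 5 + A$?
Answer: $0$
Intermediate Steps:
$n = 10$ ($n = 5 + 5 = 10$)
$j{\left(A,D \right)} = -3 + 3 A$ ($j{\left(A,D \right)} = -18 + 3 \left(5 + A\right) = -18 + \left(15 + 3 A\right) = -3 + 3 A$)
$h = 32$ ($h = 2 + 10 \cdot 3 = 2 + 30 = 32$)
$p{\left(M \right)} = -1$ ($p{\left(M \right)} = 2 - \left(-3\right) \left(-1\right) = 2 - 3 = -1$)
$u{\left(g \right)} = -2 + 3 g$ ($u{\left(g \right)} = \left(-3 + 3 g\right) - -1 = \left(-3 + 3 g\right) + 1 = -2 + 3 g$)
$\left(u{\left(-9 \right)} + 236\right) 0 = \left(\left(-2 + 3 \left(-9\right)\right) + 236\right) 0 = \left(\left(-2 - 27\right) + 236\right) 0 = \left(-29 + 236\right) 0 = 207 \cdot 0 = 0$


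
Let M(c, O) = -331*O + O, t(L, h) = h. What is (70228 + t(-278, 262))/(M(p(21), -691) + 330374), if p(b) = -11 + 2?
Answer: 5035/39886 ≈ 0.12623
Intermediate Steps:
p(b) = -9
M(c, O) = -330*O
(70228 + t(-278, 262))/(M(p(21), -691) + 330374) = (70228 + 262)/(-330*(-691) + 330374) = 70490/(228030 + 330374) = 70490/558404 = 70490*(1/558404) = 5035/39886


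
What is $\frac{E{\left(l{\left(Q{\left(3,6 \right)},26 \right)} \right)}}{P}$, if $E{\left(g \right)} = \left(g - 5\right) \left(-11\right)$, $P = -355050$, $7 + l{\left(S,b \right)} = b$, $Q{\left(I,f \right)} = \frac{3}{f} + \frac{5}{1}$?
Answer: $\frac{77}{177525} \approx 0.00043374$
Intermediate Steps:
$Q{\left(I,f \right)} = 5 + \frac{3}{f}$ ($Q{\left(I,f \right)} = \frac{3}{f} + 5 \cdot 1 = \frac{3}{f} + 5 = 5 + \frac{3}{f}$)
$l{\left(S,b \right)} = -7 + b$
$E{\left(g \right)} = 55 - 11 g$ ($E{\left(g \right)} = \left(-5 + g\right) \left(-11\right) = 55 - 11 g$)
$\frac{E{\left(l{\left(Q{\left(3,6 \right)},26 \right)} \right)}}{P} = \frac{55 - 11 \left(-7 + 26\right)}{-355050} = \left(55 - 209\right) \left(- \frac{1}{355050}\right) = \left(-154\right) \left(- \frac{1}{355050}\right) = \frac{77}{177525}$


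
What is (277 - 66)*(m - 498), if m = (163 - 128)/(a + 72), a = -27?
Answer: -944225/9 ≈ -1.0491e+5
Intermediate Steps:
m = 7/9 (m = (163 - 128)/(-27 + 72) = 35/45 = 35*(1/45) = 7/9 ≈ 0.77778)
(277 - 66)*(m - 498) = (277 - 66)*(7/9 - 498) = 211*(-4475/9) = -944225/9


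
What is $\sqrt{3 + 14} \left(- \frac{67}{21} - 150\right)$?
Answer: $- \frac{3217 \sqrt{17}}{21} \approx -631.62$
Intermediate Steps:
$\sqrt{3 + 14} \left(- \frac{67}{21} - 150\right) = \sqrt{17} \left(\left(-67\right) \frac{1}{21} - 150\right) = \sqrt{17} \left(- \frac{67}{21} - 150\right) = \sqrt{17} \left(- \frac{3217}{21}\right) = - \frac{3217 \sqrt{17}}{21}$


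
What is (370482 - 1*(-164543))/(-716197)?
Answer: -535025/716197 ≈ -0.74704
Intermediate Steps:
(370482 - 1*(-164543))/(-716197) = (370482 + 164543)*(-1/716197) = 535025*(-1/716197) = -535025/716197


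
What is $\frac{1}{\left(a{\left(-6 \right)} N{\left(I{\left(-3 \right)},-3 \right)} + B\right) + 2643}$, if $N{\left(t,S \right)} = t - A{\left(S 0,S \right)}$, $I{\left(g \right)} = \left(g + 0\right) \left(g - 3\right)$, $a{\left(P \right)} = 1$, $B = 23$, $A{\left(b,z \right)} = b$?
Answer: $\frac{1}{2684} \approx 0.00037258$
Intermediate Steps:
$I{\left(g \right)} = g \left(-3 + g\right)$
$N{\left(t,S \right)} = t$ ($N{\left(t,S \right)} = t - S 0 = t - 0 = t + 0 = t$)
$\frac{1}{\left(a{\left(-6 \right)} N{\left(I{\left(-3 \right)},-3 \right)} + B\right) + 2643} = \frac{1}{\left(1 \left(- 3 \left(-3 - 3\right)\right) + 23\right) + 2643} = \frac{1}{\left(1 \left(\left(-3\right) \left(-6\right)\right) + 23\right) + 2643} = \frac{1}{\left(1 \cdot 18 + 23\right) + 2643} = \frac{1}{\left(18 + 23\right) + 2643} = \frac{1}{41 + 2643} = \frac{1}{2684}$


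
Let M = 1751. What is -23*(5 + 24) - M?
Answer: -2418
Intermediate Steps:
-23*(5 + 24) - M = -23*(5 + 24) - 1*1751 = -23*29 - 1751 = -667 - 1751 = -2418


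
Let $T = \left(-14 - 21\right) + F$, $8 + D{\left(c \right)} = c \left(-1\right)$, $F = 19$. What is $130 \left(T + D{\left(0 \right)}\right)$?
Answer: $-3120$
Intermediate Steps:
$D{\left(c \right)} = -8 - c$ ($D{\left(c \right)} = -8 + c \left(-1\right) = -8 - c$)
$T = -16$ ($T = \left(-14 - 21\right) + 19 = -35 + 19 = -16$)
$130 \left(T + D{\left(0 \right)}\right) = 130 \left(-16 - 8\right) = 130 \left(-24\right) = -3120$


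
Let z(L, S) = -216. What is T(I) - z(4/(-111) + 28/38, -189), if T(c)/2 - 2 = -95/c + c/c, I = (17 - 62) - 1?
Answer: 5201/23 ≈ 226.13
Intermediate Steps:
I = -46 (I = -45 - 1 = -46)
T(c) = 6 - 190/c (T(c) = 4 + 2*(-95/c + c/c) = 4 + 2*(-95/c + 1) = 4 + 2*(1 - 95/c) = 4 + (2 - 190/c) = 6 - 190/c)
T(I) - z(4/(-111) + 28/38, -189) = (6 - 190/(-46)) - 1*(-216) = (6 - 190*(-1/46)) + 216 = (6 + 95/23) + 216 = 233/23 + 216 = 5201/23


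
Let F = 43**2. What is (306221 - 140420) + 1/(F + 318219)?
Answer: 53067594469/320068 ≈ 1.6580e+5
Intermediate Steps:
F = 1849
(306221 - 140420) + 1/(F + 318219) = (306221 - 140420) + 1/(1849 + 318219) = 165801 + 1/320068 = 53067594469/320068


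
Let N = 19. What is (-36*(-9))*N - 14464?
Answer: -8308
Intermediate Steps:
(-36*(-9))*N - 14464 = -36*(-9)*19 - 14464 = 324*19 - 14464 = 6156 - 14464 = -8308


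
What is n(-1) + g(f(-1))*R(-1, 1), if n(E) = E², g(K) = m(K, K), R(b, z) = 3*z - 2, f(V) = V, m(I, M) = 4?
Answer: 5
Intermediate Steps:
R(b, z) = -2 + 3*z
g(K) = 4
n(-1) + g(f(-1))*R(-1, 1) = (-1)² + 4*(-2 + 3*1) = 1 + 4*(-2 + 3) = 1 + 4*1 = 1 + 4 = 5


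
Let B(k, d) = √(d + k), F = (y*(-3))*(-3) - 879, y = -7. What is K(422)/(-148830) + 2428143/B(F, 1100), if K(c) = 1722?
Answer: -7/605 + 2428143*√158/158 ≈ 1.9317e+5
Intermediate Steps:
F = -942 (F = -7*(-3)*(-3) - 879 = 21*(-3) - 879 = -63 - 879 = -942)
K(422)/(-148830) + 2428143/B(F, 1100) = 1722/(-148830) + 2428143/(√(1100 - 942)) = 1722*(-1/148830) + 2428143/(√158) = -7/605 + 2428143*(√158/158) = -7/605 + 2428143*√158/158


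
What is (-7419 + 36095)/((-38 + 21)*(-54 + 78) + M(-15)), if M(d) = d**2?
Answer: -28676/183 ≈ -156.70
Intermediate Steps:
(-7419 + 36095)/((-38 + 21)*(-54 + 78) + M(-15)) = (-7419 + 36095)/((-38 + 21)*(-54 + 78) + (-15)**2) = 28676/(-17*24 + 225) = 28676/(-408 + 225) = 28676/(-183) = 28676*(-1/183) = -28676/183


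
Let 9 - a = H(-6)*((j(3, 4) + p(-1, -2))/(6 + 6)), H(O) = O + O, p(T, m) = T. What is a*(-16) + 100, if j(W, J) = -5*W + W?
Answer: 164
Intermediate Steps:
j(W, J) = -4*W
H(O) = 2*O
a = -4 (a = 9 - 2*(-6)*(-4*3 - 1)/(6 + 6) = 9 - (-12)*(-12 - 1)/12 = 9 - (-12)*(-13*1/12) = 9 - (-12)*(-13)/12 = 9 - 1*13 = 9 - 13 = -4)
a*(-16) + 100 = -4*(-16) + 100 = 64 + 100 = 164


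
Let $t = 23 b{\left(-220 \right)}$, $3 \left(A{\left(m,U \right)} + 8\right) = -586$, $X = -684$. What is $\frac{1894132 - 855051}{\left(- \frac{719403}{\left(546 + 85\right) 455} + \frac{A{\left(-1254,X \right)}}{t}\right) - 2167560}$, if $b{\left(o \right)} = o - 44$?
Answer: $- \frac{2717147292399540}{5668072558845899} \approx -0.47938$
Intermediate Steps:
$b{\left(o \right)} = -44 + o$
$A{\left(m,U \right)} = - \frac{610}{3}$ ($A{\left(m,U \right)} = -8 + \frac{1}{3} \left(-586\right) = -8 - \frac{586}{3} = - \frac{610}{3}$)
$t = -6072$ ($t = 23 \left(-44 - 220\right) = 23 \left(-264\right) = -6072$)
$\frac{1894132 - 855051}{\left(- \frac{719403}{\left(546 + 85\right) 455} + \frac{A{\left(-1254,X \right)}}{t}\right) - 2167560} = \frac{1894132 - 855051}{\left(- \frac{719403}{\left(546 + 85\right) 455} - \frac{610}{3 \left(-6072\right)}\right) - 2167560} = \frac{1039081}{\left(- \frac{719403}{631 \cdot 455} - - \frac{305}{9108}\right) - 2167560} = \frac{1039081}{\left(- \frac{719403}{287105} + \frac{305}{9108}\right) - 2167560} = \frac{1039081}{- \frac{6464755499}{2614952340} - 2167560} = \frac{1039081}{- \frac{5668072558845899}{2614952340}} = 1039081 \left(- \frac{2614952340}{5668072558845899}\right) = - \frac{2717147292399540}{5668072558845899}$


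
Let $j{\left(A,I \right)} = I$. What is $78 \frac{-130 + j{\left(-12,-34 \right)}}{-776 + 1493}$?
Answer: $- \frac{4264}{239} \approx -17.841$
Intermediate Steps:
$78 \frac{-130 + j{\left(-12,-34 \right)}}{-776 + 1493} = 78 \frac{-130 - 34}{-776 + 1493} = 78 \left(- \frac{164}{717}\right) = - \frac{4264}{239}$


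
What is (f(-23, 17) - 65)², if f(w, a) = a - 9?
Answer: 3249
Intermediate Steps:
f(w, a) = -9 + a
(f(-23, 17) - 65)² = ((-9 + 17) - 65)² = (8 - 65)² = (-57)² = 3249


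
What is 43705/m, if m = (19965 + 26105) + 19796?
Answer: 43705/65866 ≈ 0.66354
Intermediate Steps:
m = 65866 (m = 46070 + 19796 = 65866)
43705/m = 43705/65866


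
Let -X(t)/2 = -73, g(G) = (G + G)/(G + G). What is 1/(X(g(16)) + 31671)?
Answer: 1/31817 ≈ 3.1430e-5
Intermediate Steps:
g(G) = 1 (g(G) = (2*G)/((2*G)) = (2*G)*(1/(2*G)) = 1)
X(t) = 146 (X(t) = -2*(-73) = 146)
1/(X(g(16)) + 31671) = 1/(146 + 31671) = 1/31817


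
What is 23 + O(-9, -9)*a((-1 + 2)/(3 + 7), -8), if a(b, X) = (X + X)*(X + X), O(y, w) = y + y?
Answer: -4585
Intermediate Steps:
O(y, w) = 2*y
a(b, X) = 4*X² (a(b, X) = (2*X)*(2*X) = 4*X²)
23 + O(-9, -9)*a((-1 + 2)/(3 + 7), -8) = 23 + (2*(-9))*(4*(-8)²) = 23 - 72*64 = 23 - 18*256 = 23 - 4608 = -4585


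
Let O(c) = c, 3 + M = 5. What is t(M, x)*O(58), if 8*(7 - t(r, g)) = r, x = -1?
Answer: 783/2 ≈ 391.50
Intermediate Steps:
M = 2 (M = -3 + 5 = 2)
t(r, g) = 7 - r/8
t(M, x)*O(58) = (7 - 1/8*2)*58 = (7 - 1/4)*58 = (27/4)*58 = 783/2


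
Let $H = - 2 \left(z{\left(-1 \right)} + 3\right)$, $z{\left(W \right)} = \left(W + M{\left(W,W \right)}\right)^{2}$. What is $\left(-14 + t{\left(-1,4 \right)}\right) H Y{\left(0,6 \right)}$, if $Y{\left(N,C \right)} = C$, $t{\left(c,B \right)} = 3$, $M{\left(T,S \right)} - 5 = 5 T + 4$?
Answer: $1584$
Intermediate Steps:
$M{\left(T,S \right)} = 9 + 5 T$ ($M{\left(T,S \right)} = 5 + \left(5 T + 4\right) = 5 + \left(4 + 5 T\right) = 9 + 5 T$)
$z{\left(W \right)} = \left(9 + 6 W\right)^{2}$ ($z{\left(W \right)} = \left(W + \left(9 + 5 W\right)\right)^{2} = \left(9 + 6 W\right)^{2}$)
$H = -24$ ($H = - 2 \left(9 \left(3 + 2 \left(-1\right)\right)^{2} + 3\right) = - 2 \left(9 \left(3 - 2\right)^{2} + 3\right) = - 2 \left(9 \cdot 1^{2} + 3\right) = - 2 \left(9 \cdot 1 + 3\right) = - 2 \left(9 + 3\right) = \left(-2\right) 12 = -24$)
$\left(-14 + t{\left(-1,4 \right)}\right) H Y{\left(0,6 \right)} = \left(-14 + 3\right) \left(-24\right) 6 = \left(-11\right) \left(-24\right) 6 = 264 \cdot 6 = 1584$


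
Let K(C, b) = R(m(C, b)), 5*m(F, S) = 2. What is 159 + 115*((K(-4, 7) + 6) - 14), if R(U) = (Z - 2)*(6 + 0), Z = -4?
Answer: -4901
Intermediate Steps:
m(F, S) = ⅖ (m(F, S) = (⅕)*2 = ⅖)
R(U) = -36 (R(U) = (-4 - 2)*(6 + 0) = -6*6 = -36)
K(C, b) = -36
159 + 115*((K(-4, 7) + 6) - 14) = 159 + 115*((-36 + 6) - 14) = 159 + 115*(-30 - 14) = 159 + 115*(-44) = 159 - 5060 = -4901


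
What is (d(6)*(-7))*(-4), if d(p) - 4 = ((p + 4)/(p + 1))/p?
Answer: 356/3 ≈ 118.67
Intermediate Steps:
d(p) = 4 + (4 + p)/(p*(1 + p)) (d(p) = 4 + ((p + 4)/(p + 1))/p = 4 + ((4 + p)/(1 + p))/p = 4 + (4 + p)/(p*(1 + p)))
(d(6)*(-7))*(-4) = (((4 + 4*6² + 5*6)/(6*(1 + 6)))*(-7))*(-4) = (((⅙)*(4 + 4*36 + 30)/7)*(-7))*(-4) = (((⅙)*(⅐)*(4 + 144 + 30))*(-7))*(-4) = (((⅙)*(⅐)*178)*(-7))*(-4) = ((89/21)*(-7))*(-4) = -89/3*(-4) = 356/3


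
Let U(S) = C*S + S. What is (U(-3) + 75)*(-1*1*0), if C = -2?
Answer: 0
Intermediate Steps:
U(S) = -S (U(S) = -2*S + S = -S)
(U(-3) + 75)*(-1*1*0) = (-1*(-3) + 75)*(-1*1*0) = (3 + 75)*(-1*0) = 78*0 = 0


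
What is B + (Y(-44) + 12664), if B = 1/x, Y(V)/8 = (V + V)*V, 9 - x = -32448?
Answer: 1416423481/32457 ≈ 43640.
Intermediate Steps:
x = 32457 (x = 9 - 1*(-32448) = 9 + 32448 = 32457)
Y(V) = 16*V**2 (Y(V) = 8*((V + V)*V) = 8*((2*V)*V) = 8*(2*V**2) = 16*V**2)
B = 1/32457 ≈ 3.0810e-5
B + (Y(-44) + 12664) = 1/32457 + (16*(-44)**2 + 12664) = 1/32457 + (16*1936 + 12664) = 1/32457 + (30976 + 12664) = 1/32457 + 43640 = 1416423481/32457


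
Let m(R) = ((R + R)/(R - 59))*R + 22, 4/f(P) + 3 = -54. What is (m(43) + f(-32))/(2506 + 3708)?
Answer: -95393/2833584 ≈ -0.033665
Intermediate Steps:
f(P) = -4/57 (f(P) = 4/(-3 - 54) = 4/(-57) = 4*(-1/57) = -4/57)
m(R) = 22 + 2*R²/(-59 + R) (m(R) = ((2*R)/(-59 + R))*R + 22 = (2*R/(-59 + R))*R + 22 = 2*R²/(-59 + R) + 22 = 22 + 2*R²/(-59 + R))
(m(43) + f(-32))/(2506 + 3708) = (2*(-649 + 43² + 11*43)/(-59 + 43) - 4/57)/(2506 + 3708) = (2*(-649 + 1849 + 473)/(-16) - 4/57)/6214 = (2*(-1/16)*1673 - 4/57)*(1/6214) = (-1673/8 - 4/57)*(1/6214) = -95393/456*1/6214 = -95393/2833584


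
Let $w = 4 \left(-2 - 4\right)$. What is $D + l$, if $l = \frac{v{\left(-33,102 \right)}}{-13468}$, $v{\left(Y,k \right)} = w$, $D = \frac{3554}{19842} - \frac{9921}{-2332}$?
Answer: $\frac{345492694867}{77898144324} \approx 4.4352$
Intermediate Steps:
$D = \frac{102570205}{23135772}$ ($D = 3554 \cdot \frac{1}{19842} - - \frac{9921}{2332} = \frac{1777}{9921} + \frac{9921}{2332} = \frac{102570205}{23135772} \approx 4.4334$)
$w = -24$ ($w = 4 \left(-6\right) = -24$)
$v{\left(Y,k \right)} = -24$
$l = \frac{6}{3367}$ ($l = - \frac{24}{-13468} = \left(-24\right) \left(- \frac{1}{13468}\right) = \frac{6}{3367} \approx 0.001782$)
$D + l = \frac{102570205}{23135772} + \frac{6}{3367} = \frac{345492694867}{77898144324}$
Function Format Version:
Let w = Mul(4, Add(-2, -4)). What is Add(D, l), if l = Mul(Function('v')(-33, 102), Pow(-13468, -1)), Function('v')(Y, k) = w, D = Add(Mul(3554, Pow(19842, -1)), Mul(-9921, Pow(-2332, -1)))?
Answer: Rational(345492694867, 77898144324) ≈ 4.4352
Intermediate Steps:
D = Rational(102570205, 23135772) (D = Add(Mul(3554, Rational(1, 19842)), Mul(-9921, Rational(-1, 2332))) = Add(Rational(1777, 9921), Rational(9921, 2332)) = Rational(102570205, 23135772) ≈ 4.4334)
w = -24 (w = Mul(4, -6) = -24)
Function('v')(Y, k) = -24
l = Rational(6, 3367) (l = Mul(-24, Pow(-13468, -1)) = Mul(-24, Rational(-1, 13468)) = Rational(6, 3367) ≈ 0.0017820)
Add(D, l) = Add(Rational(102570205, 23135772), Rational(6, 3367)) = Rational(345492694867, 77898144324)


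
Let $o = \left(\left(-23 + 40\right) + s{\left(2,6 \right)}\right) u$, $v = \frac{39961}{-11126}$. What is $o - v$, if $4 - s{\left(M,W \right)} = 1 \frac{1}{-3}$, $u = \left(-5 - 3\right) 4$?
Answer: $- \frac{22666165}{33378} \approx -679.08$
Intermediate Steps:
$v = - \frac{39961}{11126}$ ($v = 39961 \left(- \frac{1}{11126}\right) = - \frac{39961}{11126} \approx -3.5917$)
$u = -32$ ($u = \left(-8\right) 4 = -32$)
$s{\left(M,W \right)} = \frac{13}{3}$ ($s{\left(M,W \right)} = 4 - 1 \frac{1}{-3} = 4 - 1 \left(- \frac{1}{3}\right) = 4 - - \frac{1}{3} = 4 + \frac{1}{3} = \frac{13}{3}$)
$o = - \frac{2048}{3}$ ($o = \left(\left(-23 + 40\right) + \frac{13}{3}\right) \left(-32\right) = \left(17 + \frac{13}{3}\right) \left(-32\right) = \frac{64}{3} \left(-32\right) = - \frac{2048}{3} \approx -682.67$)
$o - v = - \frac{2048}{3} - - \frac{39961}{11126} = - \frac{2048}{3} + \frac{39961}{11126} = - \frac{22666165}{33378}$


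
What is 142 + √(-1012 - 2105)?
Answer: 142 + I*√3117 ≈ 142.0 + 55.83*I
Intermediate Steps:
142 + √(-1012 - 2105) = 142 + √(-3117) = 142 + I*√3117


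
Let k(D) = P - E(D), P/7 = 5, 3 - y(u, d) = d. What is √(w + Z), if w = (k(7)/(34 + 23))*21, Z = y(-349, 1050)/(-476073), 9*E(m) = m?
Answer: 5*√27133978451/231933 ≈ 3.5511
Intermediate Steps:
y(u, d) = 3 - d
P = 35 (P = 7*5 = 35)
E(m) = m/9
Z = 349/158691 (Z = (3 - 1*1050)/(-476073) = (3 - 1050)*(-1/476073) = -1047*(-1/476073) = 349/158691 ≈ 0.0021992)
k(D) = 35 - D/9
w = 2156/171 (w = ((35 - ⅑*7)/(34 + 23))*21 = ((35 - 7/9)/57)*21 = ((308/9)*(1/57))*21 = (308/513)*21 = 2156/171 ≈ 12.608)
√(w + Z) = √(2156/171 + 349/158691) = √(114065825/9045387) = 5*√27133978451/231933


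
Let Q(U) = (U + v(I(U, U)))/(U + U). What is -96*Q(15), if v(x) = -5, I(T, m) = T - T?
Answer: -32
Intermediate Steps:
I(T, m) = 0
Q(U) = (-5 + U)/(2*U) (Q(U) = (U - 5)/(U + U) = (-5 + U)/((2*U)) = (-5 + U)*(1/(2*U)) = (-5 + U)/(2*U))
-96*Q(15) = -48*(-5 + 15)/15 = -48*10/15 = -96*1/3 = -32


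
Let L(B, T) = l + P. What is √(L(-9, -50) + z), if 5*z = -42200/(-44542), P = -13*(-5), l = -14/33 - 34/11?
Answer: √33312848819217/734943 ≈ 7.8533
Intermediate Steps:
l = -116/33 (l = -14*1/33 - 34*1/11 = -14/33 - 34/11 = -116/33 ≈ -3.5152)
P = 65
L(B, T) = 2029/33 (L(B, T) = -116/33 + 65 = 2029/33)
z = 4220/22271 (z = (-42200/(-44542))/5 = (-42200*(-1/44542))/5 = (⅕)*(21100/22271) = 4220/22271 ≈ 0.18948)
√(L(-9, -50) + z) = √(2029/33 + 4220/22271) = √(45327119/734943) = √33312848819217/734943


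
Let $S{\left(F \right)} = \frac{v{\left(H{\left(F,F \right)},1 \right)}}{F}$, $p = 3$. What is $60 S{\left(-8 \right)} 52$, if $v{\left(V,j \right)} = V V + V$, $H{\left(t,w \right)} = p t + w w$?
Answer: $-639600$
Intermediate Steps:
$H{\left(t,w \right)} = w^{2} + 3 t$ ($H{\left(t,w \right)} = 3 t + w w = 3 t + w^{2} = w^{2} + 3 t$)
$v{\left(V,j \right)} = V + V^{2}$ ($v{\left(V,j \right)} = V^{2} + V = V + V^{2}$)
$S{\left(F \right)} = \frac{\left(F^{2} + 3 F\right) \left(1 + F^{2} + 3 F\right)}{F}$ ($S{\left(F \right)} = \frac{\left(F^{2} + 3 F\right) \left(1 + \left(F^{2} + 3 F\right)\right)}{F} = \frac{\left(F^{2} + 3 F\right) \left(1 + F^{2} + 3 F\right)}{F}$)
$60 S{\left(-8 \right)} 52 = 60 \left(3 - 8\right) \left(1 + \left(-8\right)^{2} + 3 \left(-8\right)\right) 52 = 60 \left(- 5 \left(1 + 64 - 24\right)\right) 52 = 60 \left(\left(-5\right) 41\right) 52 = 60 \left(-205\right) 52 = \left(-12300\right) 52 = -639600$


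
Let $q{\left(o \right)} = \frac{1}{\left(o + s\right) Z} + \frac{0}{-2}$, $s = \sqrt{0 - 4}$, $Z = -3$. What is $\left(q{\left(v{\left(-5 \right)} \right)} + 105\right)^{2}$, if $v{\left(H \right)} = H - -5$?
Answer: $\frac{\left(630 + i\right)^{2}}{36} \approx 11025.0 + 35.0 i$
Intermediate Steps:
$s = 2 i$ ($s = \sqrt{-4} = 2 i \approx 2.0 i$)
$v{\left(H \right)} = 5 + H$ ($v{\left(H \right)} = H + 5 = 5 + H$)
$q{\left(o \right)} = - \frac{1}{3 \left(o + 2 i\right)}$ ($q{\left(o \right)} = \frac{1}{\left(o + 2 i\right) \left(-3\right)} + \frac{0}{-2} = \frac{1}{o + 2 i} \left(- \frac{1}{3}\right) + 0 \left(- \frac{1}{2}\right) = - \frac{1}{3 \left(o + 2 i\right)} + 0 = - \frac{1}{3 \left(o + 2 i\right)}$)
$\left(q{\left(v{\left(-5 \right)} \right)} + 105\right)^{2} = \left(- \frac{1}{3 \left(5 - 5\right) + 6 i} + 105\right)^{2} = \left(- \frac{1}{3 \cdot 0 + 6 i} + 105\right)^{2} = \left(- \frac{1}{0 + 6 i} + 105\right)^{2} = \left(- \frac{1}{6 i} + 105\right)^{2} = \left(- \frac{\left(-1\right) i}{6} + 105\right)^{2} = \left(\frac{i}{6} + 105\right)^{2} = \left(105 + \frac{i}{6}\right)^{2}$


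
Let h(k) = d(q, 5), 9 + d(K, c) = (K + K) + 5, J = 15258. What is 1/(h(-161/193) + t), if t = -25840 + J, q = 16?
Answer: -1/10554 ≈ -9.4751e-5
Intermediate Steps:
d(K, c) = -4 + 2*K (d(K, c) = -9 + ((K + K) + 5) = -9 + (2*K + 5) = -9 + (5 + 2*K) = -4 + 2*K)
h(k) = 28 (h(k) = -4 + 2*16 = -4 + 32 = 28)
t = -10582 (t = -25840 + 15258 = -10582)
1/(h(-161/193) + t) = 1/(28 - 10582) = 1/(-10554) = -1/10554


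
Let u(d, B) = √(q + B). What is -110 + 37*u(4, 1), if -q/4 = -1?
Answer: -110 + 37*√5 ≈ -27.265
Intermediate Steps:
q = 4 (q = -4*(-1) = 4)
u(d, B) = √(4 + B)
-110 + 37*u(4, 1) = -110 + 37*√(4 + 1) = -110 + 37*√5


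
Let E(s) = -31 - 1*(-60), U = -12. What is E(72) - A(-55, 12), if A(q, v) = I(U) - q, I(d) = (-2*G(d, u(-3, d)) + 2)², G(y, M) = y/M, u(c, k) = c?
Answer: -62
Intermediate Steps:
E(s) = 29 (E(s) = -31 + 60 = 29)
I(d) = (2 + 2*d/3)² (I(d) = (-2*d/(-3) + 2)² = (-2*d*(-1)/3 + 2)² = (-(-2)*d/3 + 2)² = (2*d/3 + 2)² = (2 + 2*d/3)²)
A(q, v) = 36 - q (A(q, v) = 4*(3 - 12)²/9 - q = (4/9)*(-9)² - q = (4/9)*81 - q = 36 - q)
E(72) - A(-55, 12) = 29 - (36 - 1*(-55)) = 29 - (36 + 55) = 29 - 1*91 = 29 - 91 = -62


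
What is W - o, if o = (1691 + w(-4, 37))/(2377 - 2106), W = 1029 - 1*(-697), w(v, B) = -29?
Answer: 466084/271 ≈ 1719.9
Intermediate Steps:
W = 1726 (W = 1029 + 697 = 1726)
o = 1662/271 (o = (1691 - 29)/(2377 - 2106) = 1662/271 ≈ 6.1328)
W - o = 1726 - 1*1662/271 = 1726 - 1662/271 = 466084/271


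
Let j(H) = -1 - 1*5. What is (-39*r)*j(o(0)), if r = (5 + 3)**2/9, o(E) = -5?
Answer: 1664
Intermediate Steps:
j(H) = -6 (j(H) = -1 - 5 = -6)
r = 64/9 (r = 8**2*(1/9) = 64*(1/9) = 64/9 ≈ 7.1111)
(-39*r)*j(o(0)) = -39*64/9*(-6) = -832/3*(-6) = 1664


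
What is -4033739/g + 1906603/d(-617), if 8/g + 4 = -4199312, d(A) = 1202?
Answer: 1272538223232917/601 ≈ 2.1174e+12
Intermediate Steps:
g = -2/1049829 (g = 8/(-4 - 4199312) = 8/(-4199316) = 8*(-1/4199316) = -2/1049829 ≈ -1.9051e-6)
-4033739/g + 1906603/d(-617) = -4033739/(-2/1049829) + 1906603/1202 = -4033739*(-1049829/2) + 1906603*(1/1202) = 4234736180631/2 + 1906603/1202 = 1272538223232917/601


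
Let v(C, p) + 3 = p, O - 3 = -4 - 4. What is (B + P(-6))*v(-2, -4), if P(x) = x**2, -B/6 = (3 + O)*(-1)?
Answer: -168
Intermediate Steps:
O = -5 (O = 3 + (-4 - 4) = 3 - 8 = -5)
v(C, p) = -3 + p
B = -12 (B = -6*(3 - 5)*(-1) = -(-12)*(-1) = -6*2 = -12)
(B + P(-6))*v(-2, -4) = (-12 + (-6)**2)*(-3 - 4) = (-12 + 36)*(-7) = 24*(-7) = -168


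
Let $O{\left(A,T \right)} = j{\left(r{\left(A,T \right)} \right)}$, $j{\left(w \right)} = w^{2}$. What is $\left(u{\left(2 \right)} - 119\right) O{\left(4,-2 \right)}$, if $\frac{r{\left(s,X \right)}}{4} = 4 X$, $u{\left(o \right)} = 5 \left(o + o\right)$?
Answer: $-101376$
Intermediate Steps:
$u{\left(o \right)} = 10 o$ ($u{\left(o \right)} = 5 \cdot 2 o = 10 o$)
$r{\left(s,X \right)} = 16 X$ ($r{\left(s,X \right)} = 4 \cdot 4 X = 16 X$)
$O{\left(A,T \right)} = 256 T^{2}$ ($O{\left(A,T \right)} = \left(16 T\right)^{2} = 256 T^{2}$)
$\left(u{\left(2 \right)} - 119\right) O{\left(4,-2 \right)} = \left(10 \cdot 2 - 119\right) 256 \left(-2\right)^{2} = \left(20 - 119\right) 256 \cdot 4 = \left(-99\right) 1024 = -101376$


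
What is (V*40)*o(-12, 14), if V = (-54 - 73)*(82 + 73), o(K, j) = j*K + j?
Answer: 121259600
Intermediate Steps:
o(K, j) = j + K*j (o(K, j) = K*j + j = j + K*j)
V = -19685 (V = -127*155 = -19685)
(V*40)*o(-12, 14) = (-19685*40)*(14*(1 - 12)) = -11023600*(-11) = -787400*(-154) = 121259600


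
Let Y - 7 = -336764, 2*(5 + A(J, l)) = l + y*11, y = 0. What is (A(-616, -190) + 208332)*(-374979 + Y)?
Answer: -148206210752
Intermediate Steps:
A(J, l) = -5 + l/2 (A(J, l) = -5 + (l + 0*11)/2 = -5 + (l + 0)/2 = -5 + l/2)
Y = -336757 (Y = 7 - 336764 = -336757)
(A(-616, -190) + 208332)*(-374979 + Y) = ((-5 + (1/2)*(-190)) + 208332)*(-374979 - 336757) = ((-5 - 95) + 208332)*(-711736) = (-100 + 208332)*(-711736) = 208232*(-711736) = -148206210752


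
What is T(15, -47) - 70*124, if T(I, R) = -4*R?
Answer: -8492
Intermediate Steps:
T(15, -47) - 70*124 = -4*(-47) - 70*124 = 188 - 8680 = -8492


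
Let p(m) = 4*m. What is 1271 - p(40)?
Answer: 1111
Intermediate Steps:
1271 - p(40) = 1271 - 4*40 = 1271 - 1*160 = 1271 - 160 = 1111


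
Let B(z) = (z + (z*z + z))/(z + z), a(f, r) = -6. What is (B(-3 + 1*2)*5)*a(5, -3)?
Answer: -15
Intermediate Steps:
B(z) = (z**2 + 2*z)/(2*z) (B(z) = (z + (z**2 + z))/((2*z)) = (z + (z + z**2))*(1/(2*z)) = (z**2 + 2*z)*(1/(2*z)) = (z**2 + 2*z)/(2*z))
(B(-3 + 1*2)*5)*a(5, -3) = ((1 + (-3 + 1*2)/2)*5)*(-6) = ((1 + (-3 + 2)/2)*5)*(-6) = ((1 + (1/2)*(-1))*5)*(-6) = ((1 - 1/2)*5)*(-6) = ((1/2)*5)*(-6) = (5/2)*(-6) = -15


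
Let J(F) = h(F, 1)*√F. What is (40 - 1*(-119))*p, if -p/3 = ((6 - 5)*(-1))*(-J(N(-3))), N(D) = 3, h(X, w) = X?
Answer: -1431*√3 ≈ -2478.6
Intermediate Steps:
J(F) = F^(3/2) (J(F) = F*√F = F^(3/2))
p = -9*√3 (p = -3*(6 - 5)*(-1)*(-3^(3/2)) = -3*1*(-1)*(-3*√3) = -(-3)*(-3*√3) = -9*√3 ≈ -15.588)
(40 - 1*(-119))*p = (40 - 1*(-119))*(-9*√3) = (40 + 119)*(-9*√3) = 159*(-9*√3) = -1431*√3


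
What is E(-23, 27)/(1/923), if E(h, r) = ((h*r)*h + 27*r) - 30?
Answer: 13828386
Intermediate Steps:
E(h, r) = -30 + 27*r + r*h² (E(h, r) = (r*h² + 27*r) - 30 = (27*r + r*h²) - 30 = -30 + 27*r + r*h²)
E(-23, 27)/(1/923) = (-30 + 27*27 + 27*(-23)²)/(1/923) = (-30 + 729 + 27*529)/(1/923) = (-30 + 729 + 14283)*923 = 14982*923 = 13828386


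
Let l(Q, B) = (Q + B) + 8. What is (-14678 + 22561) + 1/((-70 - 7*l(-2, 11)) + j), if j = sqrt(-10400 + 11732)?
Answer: 30120922/3821 - 2*sqrt(37)/11463 ≈ 7883.0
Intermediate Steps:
l(Q, B) = 8 + B + Q (l(Q, B) = (B + Q) + 8 = 8 + B + Q)
j = 6*sqrt(37) (j = sqrt(1332) = 6*sqrt(37) ≈ 36.497)
(-14678 + 22561) + 1/((-70 - 7*l(-2, 11)) + j) = (-14678 + 22561) + 1/((-70 - 7*(8 + 11 - 2)) + 6*sqrt(37)) = 7883 + 1/((-70 - 7*17) + 6*sqrt(37)) = 7883 + 1/((-70 - 119) + 6*sqrt(37)) = 7883 + 1/(-189 + 6*sqrt(37))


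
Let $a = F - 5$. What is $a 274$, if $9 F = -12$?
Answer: $- \frac{5206}{3} \approx -1735.3$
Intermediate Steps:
$F = - \frac{4}{3}$ ($F = \frac{1}{9} \left(-12\right) = - \frac{4}{3} \approx -1.3333$)
$a = - \frac{19}{3}$ ($a = - \frac{4}{3} - 5 = - \frac{19}{3} \approx -6.3333$)
$a 274 = \left(- \frac{19}{3}\right) 274 = - \frac{5206}{3}$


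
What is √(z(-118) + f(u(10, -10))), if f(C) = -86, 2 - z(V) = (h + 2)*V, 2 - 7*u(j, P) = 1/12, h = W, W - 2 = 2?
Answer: 4*√39 ≈ 24.980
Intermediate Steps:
W = 4 (W = 2 + 2 = 4)
h = 4
u(j, P) = 23/84 (u(j, P) = 2/7 - ⅐/12 = 2/7 - ⅐*1/12 = 2/7 - 1/84 = 23/84)
z(V) = 2 - 6*V (z(V) = 2 - (4 + 2)*V = 2 - 6*V)
√(z(-118) + f(u(10, -10))) = √((2 - 6*(-118)) - 86) = √((2 + 708) - 86) = √(710 - 86) = √624 = 4*√39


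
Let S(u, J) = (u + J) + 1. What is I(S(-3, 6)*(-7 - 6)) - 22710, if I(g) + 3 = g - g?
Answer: -22713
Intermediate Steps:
S(u, J) = 1 + J + u (S(u, J) = (J + u) + 1 = 1 + J + u)
I(g) = -3 (I(g) = -3 + (g - g) = -3 + 0 = -3)
I(S(-3, 6)*(-7 - 6)) - 22710 = -3 - 22710 = -22713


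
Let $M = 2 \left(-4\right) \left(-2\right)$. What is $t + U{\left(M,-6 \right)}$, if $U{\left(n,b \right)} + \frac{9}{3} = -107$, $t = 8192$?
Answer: $8082$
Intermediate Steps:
$M = 16$ ($M = \left(-8\right) \left(-2\right) = 16$)
$U{\left(n,b \right)} = -110$ ($U{\left(n,b \right)} = -3 - 107 = -110$)
$t + U{\left(M,-6 \right)} = 8192 - 110 = 8082$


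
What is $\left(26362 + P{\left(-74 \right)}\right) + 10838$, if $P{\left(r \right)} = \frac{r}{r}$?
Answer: $37201$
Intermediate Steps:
$P{\left(r \right)} = 1$
$\left(26362 + P{\left(-74 \right)}\right) + 10838 = \left(26362 + 1\right) + 10838 = 26363 + 10838 = 37201$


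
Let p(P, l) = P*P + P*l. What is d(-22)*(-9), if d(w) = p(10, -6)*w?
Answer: 7920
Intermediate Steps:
p(P, l) = P² + P*l
d(w) = 40*w (d(w) = (10*(10 - 6))*w = (10*4)*w = 40*w)
d(-22)*(-9) = (40*(-22))*(-9) = -880*(-9) = 7920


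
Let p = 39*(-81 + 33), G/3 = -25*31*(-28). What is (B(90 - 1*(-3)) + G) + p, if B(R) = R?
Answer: 63321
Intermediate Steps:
G = 65100 (G = 3*(-25*31*(-28)) = 3*(-775*(-28)) = 3*21700 = 65100)
p = -1872 (p = 39*(-48) = -1872)
(B(90 - 1*(-3)) + G) + p = ((90 - 1*(-3)) + 65100) - 1872 = ((90 + 3) + 65100) - 1872 = (93 + 65100) - 1872 = 65193 - 1872 = 63321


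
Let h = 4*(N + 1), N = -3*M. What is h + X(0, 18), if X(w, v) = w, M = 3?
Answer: -32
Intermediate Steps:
N = -9 (N = -3*3 = -9)
h = -32 (h = 4*(-9 + 1) = 4*(-8) = -32)
h + X(0, 18) = -32 + 0 = -32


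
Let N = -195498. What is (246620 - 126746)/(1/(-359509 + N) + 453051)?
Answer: 33265454559/125723238178 ≈ 0.26459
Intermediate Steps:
(246620 - 126746)/(1/(-359509 + N) + 453051) = (246620 - 126746)/(1/(-359509 - 195498) + 453051) = 119874/(1/(-555007) + 453051) = 119874/(-1/555007 + 453051) = 119874/(251446476356/555007) = 119874*(555007/251446476356) = 33265454559/125723238178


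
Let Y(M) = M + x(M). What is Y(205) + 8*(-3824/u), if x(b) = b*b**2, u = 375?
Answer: 3230718158/375 ≈ 8.6152e+6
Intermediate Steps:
x(b) = b**3
Y(M) = M + M**3
Y(205) + 8*(-3824/u) = (205 + 205**3) + 8*(-3824/375) = (205 + 8615125) + 8*(-3824*1/375) = 8615330 + 8*(-3824/375) = 8615330 - 30592/375 = 3230718158/375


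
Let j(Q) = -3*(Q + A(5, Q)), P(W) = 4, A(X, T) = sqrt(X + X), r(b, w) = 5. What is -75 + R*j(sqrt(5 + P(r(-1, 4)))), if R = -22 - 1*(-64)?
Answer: -453 - 126*sqrt(10) ≈ -851.45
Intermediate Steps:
R = 42 (R = -22 + 64 = 42)
A(X, T) = sqrt(2)*sqrt(X) (A(X, T) = sqrt(2*X) = sqrt(2)*sqrt(X))
j(Q) = -3*Q - 3*sqrt(10) (j(Q) = -3*(Q + sqrt(2)*sqrt(5)) = -3*(Q + sqrt(10)) = -3*Q - 3*sqrt(10))
-75 + R*j(sqrt(5 + P(r(-1, 4)))) = -75 + 42*(-3*sqrt(5 + 4) - 3*sqrt(10)) = -75 + 42*(-3*sqrt(9) - 3*sqrt(10)) = -75 + 42*(-3*3 - 3*sqrt(10)) = -75 + 42*(-9 - 3*sqrt(10)) = -75 + (-378 - 126*sqrt(10)) = -453 - 126*sqrt(10)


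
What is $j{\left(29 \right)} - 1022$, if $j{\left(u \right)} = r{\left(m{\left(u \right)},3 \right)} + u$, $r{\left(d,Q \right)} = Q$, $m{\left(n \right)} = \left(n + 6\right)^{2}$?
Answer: $-990$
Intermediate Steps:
$m{\left(n \right)} = \left(6 + n\right)^{2}$
$j{\left(u \right)} = 3 + u$
$j{\left(29 \right)} - 1022 = \left(3 + 29\right) - 1022 = 32 - 1022 = -990$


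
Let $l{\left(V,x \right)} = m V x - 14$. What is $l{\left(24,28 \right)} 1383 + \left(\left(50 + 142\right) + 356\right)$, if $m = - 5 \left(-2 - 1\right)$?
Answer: $13921826$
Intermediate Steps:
$m = 15$ ($m = \left(-5\right) \left(-3\right) = 15$)
$l{\left(V,x \right)} = -14 + 15 V x$ ($l{\left(V,x \right)} = 15 V x - 14 = -14 + 15 V x$)
$l{\left(24,28 \right)} 1383 + \left(\left(50 + 142\right) + 356\right) = \left(-14 + 15 \cdot 24 \cdot 28\right) 1383 + \left(\left(50 + 142\right) + 356\right) = \left(-14 + 10080\right) 1383 + \left(192 + 356\right) = 10066 \cdot 1383 + 548 = 13921278 + 548 = 13921826$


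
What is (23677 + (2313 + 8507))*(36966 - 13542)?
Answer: 808057728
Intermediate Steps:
(23677 + (2313 + 8507))*(36966 - 13542) = (23677 + 10820)*23424 = 34497*23424 = 808057728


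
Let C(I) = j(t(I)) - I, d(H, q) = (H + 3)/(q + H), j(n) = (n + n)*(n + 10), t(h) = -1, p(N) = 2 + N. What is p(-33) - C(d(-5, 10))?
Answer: -67/5 ≈ -13.400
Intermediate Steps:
j(n) = 2*n*(10 + n) (j(n) = (2*n)*(10 + n) = 2*n*(10 + n))
d(H, q) = (3 + H)/(H + q)
C(I) = -18 - I (C(I) = 2*(-1)*(10 - 1) - I = 2*(-1)*9 - I = -18 - I)
p(-33) - C(d(-5, 10)) = (2 - 33) - (-18 - (3 - 5)/(-5 + 10)) = -31 - (-18 - (-2)/5) = -31 - (-18 - 1*(-⅖)) = -31 - (-18 + ⅖) = -31 - 1*(-88/5) = -31 + 88/5 = -67/5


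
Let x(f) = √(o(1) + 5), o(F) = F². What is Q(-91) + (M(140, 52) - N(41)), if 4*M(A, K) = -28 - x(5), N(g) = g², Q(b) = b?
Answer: -1779 - √6/4 ≈ -1779.6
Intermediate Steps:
x(f) = √6 (x(f) = √(1² + 5) = √(1 + 5) = √6)
M(A, K) = -7 - √6/4 (M(A, K) = (-28 - √6)/4 = -7 - √6/4)
Q(-91) + (M(140, 52) - N(41)) = -91 + ((-7 - √6/4) - 1*41²) = -91 + ((-7 - √6/4) - 1*1681) = -91 + ((-7 - √6/4) - 1681) = -91 + (-1688 - √6/4) = -1779 - √6/4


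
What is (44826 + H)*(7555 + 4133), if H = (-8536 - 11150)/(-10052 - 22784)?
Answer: 4300968420684/8209 ≈ 5.2393e+8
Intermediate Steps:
H = 9843/16418 (H = -19686/(-32836) = -19686*(-1/32836) = 9843/16418 ≈ 0.59952)
(44826 + H)*(7555 + 4133) = (44826 + 9843/16418)*(7555 + 4133) = (735963111/16418)*11688 = 4300968420684/8209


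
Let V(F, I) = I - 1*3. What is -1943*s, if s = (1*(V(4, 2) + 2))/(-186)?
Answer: 1943/186 ≈ 10.446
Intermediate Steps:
V(F, I) = -3 + I (V(F, I) = I - 3 = -3 + I)
s = -1/186 (s = (1*((-3 + 2) + 2))/(-186) = (1*(-1 + 2))*(-1/186) = (1*1)*(-1/186) = 1*(-1/186) = -1/186 ≈ -0.0053763)
-1943*s = -1943*(-1/186) = 1943/186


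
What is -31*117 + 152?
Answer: -3475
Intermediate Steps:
-31*117 + 152 = -3627 + 152 = -3475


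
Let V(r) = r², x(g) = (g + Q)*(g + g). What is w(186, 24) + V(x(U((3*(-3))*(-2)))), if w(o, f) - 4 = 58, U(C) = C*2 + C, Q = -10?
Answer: 22581566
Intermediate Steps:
U(C) = 3*C (U(C) = 2*C + C = 3*C)
w(o, f) = 62 (w(o, f) = 4 + 58 = 62)
x(g) = 2*g*(-10 + g) (x(g) = (g - 10)*(g + g) = (-10 + g)*(2*g) = 2*g*(-10 + g))
w(186, 24) + V(x(U((3*(-3))*(-2)))) = 62 + (2*(3*((3*(-3))*(-2)))*(-10 + 3*((3*(-3))*(-2))))² = 62 + (2*(3*(-9*(-2)))*(-10 + 3*(-9*(-2))))² = 62 + (2*(3*18)*(-10 + 3*18))² = 62 + (2*54*(-10 + 54))² = 62 + (2*54*44)² = 62 + 4752² = 62 + 22581504 = 22581566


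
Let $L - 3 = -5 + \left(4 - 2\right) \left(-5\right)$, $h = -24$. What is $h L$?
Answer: $288$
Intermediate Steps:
$L = -12$ ($L = 3 + \left(-5 + \left(4 - 2\right) \left(-5\right)\right) = 3 + \left(-5 + 2 \left(-5\right)\right) = 3 - 15 = -12$)
$h L = \left(-24\right) \left(-12\right) = 288$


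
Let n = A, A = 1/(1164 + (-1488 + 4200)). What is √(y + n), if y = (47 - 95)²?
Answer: √8653465545/1938 ≈ 48.000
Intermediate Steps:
A = 1/3876 (A = 1/(1164 + 2712) = 1/3876 ≈ 0.00025800)
n = 1/3876 ≈ 0.00025800
y = 2304 (y = (-48)² = 2304)
√(y + n) = √(2304 + 1/3876) = √(8930305/3876) = √8653465545/1938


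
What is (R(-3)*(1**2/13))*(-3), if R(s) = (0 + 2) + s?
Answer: 3/13 ≈ 0.23077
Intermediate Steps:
R(s) = 2 + s
(R(-3)*(1**2/13))*(-3) = ((2 - 3)*(1**2/13))*(-3) = -1/13*(-3) = 3/13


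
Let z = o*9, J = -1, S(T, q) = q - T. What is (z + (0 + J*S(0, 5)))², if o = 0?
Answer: 25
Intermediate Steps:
z = 0 (z = 0*9 = 0)
(z + (0 + J*S(0, 5)))² = (0 + (0 - (5 - 1*0)))² = (0 + (0 - (5 + 0)))² = (0 + (0 - 1*5))² = (0 + (0 - 5))² = (0 - 5)² = (-5)² = 25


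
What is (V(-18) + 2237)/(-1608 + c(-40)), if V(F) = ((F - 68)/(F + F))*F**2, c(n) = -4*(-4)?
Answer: -3011/1592 ≈ -1.8913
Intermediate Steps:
c(n) = 16
V(F) = F*(-68 + F)/2 (V(F) = ((-68 + F)/((2*F)))*F**2 = ((-68 + F)*(1/(2*F)))*F**2 = ((-68 + F)/(2*F))*F**2 = F*(-68 + F)/2)
(V(-18) + 2237)/(-1608 + c(-40)) = ((1/2)*(-18)*(-68 - 18) + 2237)/(-1608 + 16) = ((1/2)*(-18)*(-86) + 2237)/(-1592) = (774 + 2237)*(-1/1592) = 3011*(-1/1592) = -3011/1592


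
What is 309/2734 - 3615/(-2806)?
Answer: 2687616/1917901 ≈ 1.4013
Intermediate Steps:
309/2734 - 3615/(-2806) = 309*(1/2734) - 3615*(-1/2806) = 309/2734 + 3615/2806 = 2687616/1917901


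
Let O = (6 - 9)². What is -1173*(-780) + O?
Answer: 914949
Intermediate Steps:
O = 9 (O = (-3)² = 9)
-1173*(-780) + O = -1173*(-780) + 9 = 914940 + 9 = 914949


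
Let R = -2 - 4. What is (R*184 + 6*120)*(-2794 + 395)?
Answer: 921216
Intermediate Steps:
R = -6
(R*184 + 6*120)*(-2794 + 395) = (-6*184 + 6*120)*(-2794 + 395) = (-1104 + 720)*(-2399) = -384*(-2399) = 921216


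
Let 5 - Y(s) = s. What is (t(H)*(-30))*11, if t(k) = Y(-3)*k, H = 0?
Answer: 0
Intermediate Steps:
Y(s) = 5 - s
t(k) = 8*k (t(k) = (5 - 1*(-3))*k = (5 + 3)*k = 8*k)
(t(H)*(-30))*11 = ((8*0)*(-30))*11 = (0*(-30))*11 = 0*11 = 0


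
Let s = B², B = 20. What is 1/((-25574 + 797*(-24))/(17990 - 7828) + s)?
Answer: 5081/2010049 ≈ 0.0025278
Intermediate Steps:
s = 400 (s = 20² = 400)
1/((-25574 + 797*(-24))/(17990 - 7828) + s) = 1/((-25574 + 797*(-24))/(17990 - 7828) + 400) = 1/((-25574 - 19128)/10162 + 400) = 1/(-44702*1/10162 + 400) = 1/(-22351/5081 + 400) = 1/(2010049/5081) = 5081/2010049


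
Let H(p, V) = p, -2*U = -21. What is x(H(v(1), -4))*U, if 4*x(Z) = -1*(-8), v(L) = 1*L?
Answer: 21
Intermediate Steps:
U = 21/2 (U = -1/2*(-21) = 21/2 ≈ 10.500)
v(L) = L
x(Z) = 2 (x(Z) = (-1*(-8))/4 = (1/4)*8 = 2)
x(H(v(1), -4))*U = 2*(21/2) = 21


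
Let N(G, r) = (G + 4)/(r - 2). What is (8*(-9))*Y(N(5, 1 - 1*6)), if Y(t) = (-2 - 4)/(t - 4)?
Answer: -3024/37 ≈ -81.730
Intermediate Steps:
N(G, r) = (4 + G)/(-2 + r)
Y(t) = -6/(-4 + t)
(8*(-9))*Y(N(5, 1 - 1*6)) = (8*(-9))*(-6/(-4 + (4 + 5)/(-2 + (1 - 1*6)))) = -(-432)/(-4 + 9/(-2 + (1 - 6))) = -(-432)/(-4 + 9/(-2 - 5)) = -(-432)/(-4 + 9/(-7)) = -(-432)/(-4 - 1/7*9) = -(-432)/(-4 - 9/7) = -(-432)/(-37/7) = -(-432)*(-7)/37 = -72*42/37 = -3024/37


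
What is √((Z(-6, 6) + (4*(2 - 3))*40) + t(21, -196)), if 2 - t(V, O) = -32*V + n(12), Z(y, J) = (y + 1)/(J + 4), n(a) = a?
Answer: √2006/2 ≈ 22.394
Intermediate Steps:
Z(y, J) = (1 + y)/(4 + J)
t(V, O) = -10 + 32*V (t(V, O) = 2 - (-32*V + 12) = 2 - (12 - 32*V) = 2 + (-12 + 32*V) = -10 + 32*V)
√((Z(-6, 6) + (4*(2 - 3))*40) + t(21, -196)) = √(((1 - 6)/(4 + 6) + (4*(2 - 3))*40) + (-10 + 32*21)) = √((-5/10 + (4*(-1))*40) + (-10 + 672)) = √(((⅒)*(-5) - 4*40) + 662) = √((-½ - 160) + 662) = √(-321/2 + 662) = √(1003/2) = √2006/2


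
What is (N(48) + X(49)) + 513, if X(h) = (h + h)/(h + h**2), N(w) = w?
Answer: 14026/25 ≈ 561.04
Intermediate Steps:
X(h) = 2*h/(h + h**2) (X(h) = (2*h)/(h + h**2) = 2*h/(h + h**2))
(N(48) + X(49)) + 513 = (48 + 2/(1 + 49)) + 513 = (48 + 2/50) + 513 = (48 + 2*(1/50)) + 513 = (48 + 1/25) + 513 = 1201/25 + 513 = 14026/25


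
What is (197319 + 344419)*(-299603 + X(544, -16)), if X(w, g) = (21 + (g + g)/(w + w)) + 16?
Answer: -2758867127905/17 ≈ -1.6229e+11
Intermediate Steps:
X(w, g) = 37 + g/w (X(w, g) = (21 + (2*g)/((2*w))) + 16 = (21 + (2*g)*(1/(2*w))) + 16 = (21 + g/w) + 16 = 37 + g/w)
(197319 + 344419)*(-299603 + X(544, -16)) = (197319 + 344419)*(-299603 + (37 - 16/544)) = 541738*(-299603 + (37 - 16*1/544)) = 541738*(-299603 + (37 - 1/34)) = 541738*(-299603 + 1257/34) = 541738*(-10185245/34) = -2758867127905/17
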